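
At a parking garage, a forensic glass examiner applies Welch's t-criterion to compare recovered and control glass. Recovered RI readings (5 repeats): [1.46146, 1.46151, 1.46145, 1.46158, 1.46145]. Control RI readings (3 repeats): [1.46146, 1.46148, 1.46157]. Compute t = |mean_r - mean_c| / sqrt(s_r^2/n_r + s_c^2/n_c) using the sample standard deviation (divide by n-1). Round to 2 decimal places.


Welch's t-criterion for glass RI comparison:
Recovered mean = sum / n_r = 7.30745 / 5 = 1.46149
Control mean = sum / n_c = 4.38451 / 3 = 1.4615033
Recovered sample variance s_r^2 = 3.15e-09
Control sample variance s_c^2 = 3.43333e-09
Welch SE (unpooled) = sqrt(s_r^2/n_r + s_c^2/n_c) = sqrt(6.3e-10 + 1.14444e-09) = sqrt(1.77444e-09) = 4.21241e-05
|mean_r - mean_c| = 1.33333e-05
t = 1.33333e-05 / 4.21241e-05 = 0.32

0.32


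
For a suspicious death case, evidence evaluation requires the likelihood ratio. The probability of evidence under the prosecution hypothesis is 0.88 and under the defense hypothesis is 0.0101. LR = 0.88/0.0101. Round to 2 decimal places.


Likelihood ratio calculation:
LR = P(E|Hp) / P(E|Hd)
LR = 0.88 / 0.0101
LR = 87.13

87.13


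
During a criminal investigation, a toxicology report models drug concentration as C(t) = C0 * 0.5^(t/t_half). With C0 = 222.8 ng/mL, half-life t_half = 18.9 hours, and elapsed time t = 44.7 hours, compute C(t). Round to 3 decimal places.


Drug concentration decay:
Number of half-lives = t / t_half = 44.7 / 18.9 = 2.365079
Decay factor = 0.5^2.365079 = 0.19410659
C(t) = 222.8 * 0.19410659 = 43.247 ng/mL

43.247


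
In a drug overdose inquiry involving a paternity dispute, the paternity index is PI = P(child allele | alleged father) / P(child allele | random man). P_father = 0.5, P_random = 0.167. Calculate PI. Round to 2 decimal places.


Paternity Index calculation:
PI = P(allele|father) / P(allele|random)
PI = 0.5 / 0.167
PI = 2.99

2.99


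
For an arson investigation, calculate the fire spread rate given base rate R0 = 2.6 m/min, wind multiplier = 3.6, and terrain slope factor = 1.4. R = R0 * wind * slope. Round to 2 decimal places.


Fire spread rate calculation:
R = R0 * wind_factor * slope_factor
= 2.6 * 3.6 * 1.4
= 9.36 * 1.4
= 13.10 m/min

13.10


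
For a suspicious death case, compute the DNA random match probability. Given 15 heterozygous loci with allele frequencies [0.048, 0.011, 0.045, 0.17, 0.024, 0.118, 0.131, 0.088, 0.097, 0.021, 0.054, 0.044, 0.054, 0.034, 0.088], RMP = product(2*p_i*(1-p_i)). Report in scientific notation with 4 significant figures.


Computing RMP for 15 loci:
Locus 1: 2 * 0.048 * 0.952 = 0.091392
Locus 2: 2 * 0.011 * 0.989 = 0.021758
Locus 3: 2 * 0.045 * 0.955 = 0.08595
Locus 4: 2 * 0.17 * 0.83 = 0.2822
Locus 5: 2 * 0.024 * 0.976 = 0.046848
Locus 6: 2 * 0.118 * 0.882 = 0.208152
Locus 7: 2 * 0.131 * 0.869 = 0.227678
Locus 8: 2 * 0.088 * 0.912 = 0.160512
Locus 9: 2 * 0.097 * 0.903 = 0.175182
Locus 10: 2 * 0.021 * 0.979 = 0.041118
Locus 11: 2 * 0.054 * 0.946 = 0.102168
Locus 12: 2 * 0.044 * 0.956 = 0.084128
Locus 13: 2 * 0.054 * 0.946 = 0.102168
Locus 14: 2 * 0.034 * 0.966 = 0.065688
Locus 15: 2 * 0.088 * 0.912 = 0.160512
RMP = 1.146e-15

1.146e-15


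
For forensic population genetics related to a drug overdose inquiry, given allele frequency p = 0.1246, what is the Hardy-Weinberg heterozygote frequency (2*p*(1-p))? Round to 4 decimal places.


Hardy-Weinberg heterozygote frequency:
q = 1 - p = 1 - 0.1246 = 0.8754
2pq = 2 * 0.1246 * 0.8754 = 0.2181

0.2181


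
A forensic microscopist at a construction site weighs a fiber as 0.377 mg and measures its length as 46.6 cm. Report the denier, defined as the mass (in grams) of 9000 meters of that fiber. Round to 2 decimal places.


Denier calculation:
Mass in grams = 0.377 mg / 1000 = 0.000377 g
Length in meters = 46.6 cm / 100 = 0.466 m
Linear density = mass / length = 0.000377 / 0.466 = 0.00080901 g/m
Denier = (g/m) * 9000 = 0.00080901 * 9000 = 7.28

7.28


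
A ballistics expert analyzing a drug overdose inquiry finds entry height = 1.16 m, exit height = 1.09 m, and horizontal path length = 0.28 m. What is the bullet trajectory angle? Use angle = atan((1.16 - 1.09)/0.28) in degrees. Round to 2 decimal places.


Bullet trajectory angle:
Height difference = 1.16 - 1.09 = 0.07 m
angle = atan(0.07 / 0.28)
angle = atan(0.25)
angle = 14.04 degrees

14.04


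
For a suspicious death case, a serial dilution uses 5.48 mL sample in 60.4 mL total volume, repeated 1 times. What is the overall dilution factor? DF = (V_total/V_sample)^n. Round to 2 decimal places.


Dilution factor calculation:
Single dilution = V_total / V_sample = 60.4 / 5.48 ≈ 11.021898
Number of dilutions = 1
Total DF = (60.4 / 5.48)^1 (full precision, rounded at the end) = 11.02

11.02


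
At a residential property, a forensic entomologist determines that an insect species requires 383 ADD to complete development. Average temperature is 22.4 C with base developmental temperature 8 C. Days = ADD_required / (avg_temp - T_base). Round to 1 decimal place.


Insect development time:
Effective temperature = avg_temp - T_base = 22.4 - 8 = 14.4 C
Days = ADD / effective_temp = 383 / 14.4 = 26.6 days

26.6


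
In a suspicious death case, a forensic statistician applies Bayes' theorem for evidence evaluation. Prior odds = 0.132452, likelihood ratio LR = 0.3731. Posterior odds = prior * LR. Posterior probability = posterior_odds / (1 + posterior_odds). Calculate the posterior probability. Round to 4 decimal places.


Bayesian evidence evaluation:
Posterior odds = prior_odds * LR = 0.132452 * 0.3731 = 0.04941784
Posterior probability = posterior_odds / (1 + posterior_odds)
= 0.04941784 / (1 + 0.04941784)
= 0.04941784 / 1.04941784
= 0.0471

0.0471


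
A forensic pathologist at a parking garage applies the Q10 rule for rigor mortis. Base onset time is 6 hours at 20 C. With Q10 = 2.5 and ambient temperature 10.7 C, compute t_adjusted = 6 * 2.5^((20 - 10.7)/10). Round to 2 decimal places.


Rigor mortis time adjustment:
Exponent = (T_ref - T_actual) / 10 = (20 - 10.7) / 10 = 0.93
Q10 factor = 2.5^0.93 = 2.34468
t_adjusted = 6 * 2.34468 = 14.07 hours

14.07


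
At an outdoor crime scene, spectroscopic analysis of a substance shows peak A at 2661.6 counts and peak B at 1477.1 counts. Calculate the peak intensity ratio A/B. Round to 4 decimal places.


Spectral peak ratio:
Peak A = 2661.6 counts
Peak B = 1477.1 counts
Ratio = 2661.6 / 1477.1 = 1.8019

1.8019


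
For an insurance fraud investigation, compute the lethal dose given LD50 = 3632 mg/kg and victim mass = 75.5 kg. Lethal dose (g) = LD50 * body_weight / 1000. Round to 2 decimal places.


Lethal dose calculation:
Lethal dose = LD50 * body_weight / 1000
= 3632 * 75.5 / 1000
= 274216 / 1000
= 274.22 g

274.22


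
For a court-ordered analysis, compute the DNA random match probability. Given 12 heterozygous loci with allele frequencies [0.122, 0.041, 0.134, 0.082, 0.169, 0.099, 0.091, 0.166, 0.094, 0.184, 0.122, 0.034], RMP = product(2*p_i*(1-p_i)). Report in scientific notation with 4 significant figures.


Computing RMP for 12 loci:
Locus 1: 2 * 0.122 * 0.878 = 0.214232
Locus 2: 2 * 0.041 * 0.959 = 0.078638
Locus 3: 2 * 0.134 * 0.866 = 0.232088
Locus 4: 2 * 0.082 * 0.918 = 0.150552
Locus 5: 2 * 0.169 * 0.831 = 0.280878
Locus 6: 2 * 0.099 * 0.901 = 0.178398
Locus 7: 2 * 0.091 * 0.909 = 0.165438
Locus 8: 2 * 0.166 * 0.834 = 0.276888
Locus 9: 2 * 0.094 * 0.906 = 0.170328
Locus 10: 2 * 0.184 * 0.816 = 0.300288
Locus 11: 2 * 0.122 * 0.878 = 0.214232
Locus 12: 2 * 0.034 * 0.966 = 0.065688
RMP = 9.725e-10

9.725e-10


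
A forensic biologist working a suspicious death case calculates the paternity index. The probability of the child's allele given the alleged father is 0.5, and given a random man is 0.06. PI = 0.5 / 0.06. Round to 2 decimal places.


Paternity Index calculation:
PI = P(allele|father) / P(allele|random)
PI = 0.5 / 0.06
PI = 8.33

8.33


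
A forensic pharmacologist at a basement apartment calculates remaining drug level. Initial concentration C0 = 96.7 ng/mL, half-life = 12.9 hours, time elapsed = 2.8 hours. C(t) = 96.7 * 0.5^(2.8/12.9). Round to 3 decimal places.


Drug concentration decay:
Number of half-lives = t / t_half = 2.8 / 12.9 = 0.217054
Decay factor = 0.5^0.217054 = 0.86032043
C(t) = 96.7 * 0.86032043 = 83.193 ng/mL

83.193


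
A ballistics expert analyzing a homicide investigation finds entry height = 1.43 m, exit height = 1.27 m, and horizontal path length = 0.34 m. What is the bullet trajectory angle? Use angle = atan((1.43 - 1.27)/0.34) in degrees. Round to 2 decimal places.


Bullet trajectory angle:
Height difference = 1.43 - 1.27 = 0.16 m
angle = atan(0.16 / 0.34)
angle = atan(0.470588)
angle = 25.20 degrees

25.20


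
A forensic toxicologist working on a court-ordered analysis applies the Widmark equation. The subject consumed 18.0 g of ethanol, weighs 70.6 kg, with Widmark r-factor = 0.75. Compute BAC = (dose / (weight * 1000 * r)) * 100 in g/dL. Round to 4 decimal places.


Applying the Widmark formula:
BAC = (dose_g / (body_wt * 1000 * r)) * 100
Denominator = 70.6 * 1000 * 0.75 = 52950
BAC = (18.0 / 52950) * 100
BAC = 0.0340 g/dL

0.0340


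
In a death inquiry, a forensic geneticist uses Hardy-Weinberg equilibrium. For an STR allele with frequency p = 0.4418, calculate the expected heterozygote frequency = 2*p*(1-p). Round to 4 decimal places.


Hardy-Weinberg heterozygote frequency:
q = 1 - p = 1 - 0.4418 = 0.5582
2pq = 2 * 0.4418 * 0.5582 = 0.4932

0.4932


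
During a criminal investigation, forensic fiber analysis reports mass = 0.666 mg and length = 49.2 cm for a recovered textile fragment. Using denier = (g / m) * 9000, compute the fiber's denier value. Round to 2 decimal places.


Denier calculation:
Mass in grams = 0.666 mg / 1000 = 0.000666 g
Length in meters = 49.2 cm / 100 = 0.492 m
Linear density = mass / length = 0.000666 / 0.492 = 0.00135366 g/m
Denier = (g/m) * 9000 = 0.00135366 * 9000 = 12.18

12.18


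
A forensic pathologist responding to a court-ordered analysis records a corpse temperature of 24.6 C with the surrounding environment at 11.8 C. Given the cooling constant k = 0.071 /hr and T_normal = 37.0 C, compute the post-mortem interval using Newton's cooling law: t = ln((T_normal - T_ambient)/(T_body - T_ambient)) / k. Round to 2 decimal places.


Using Newton's law of cooling:
t = ln((T_normal - T_ambient) / (T_body - T_ambient)) / k
T_normal - T_ambient = 25.2
T_body - T_ambient = 12.8
Ratio = 1.96875
ln(ratio) = 0.677399
t = 0.677399 / 0.071 = 9.54 hours

9.54


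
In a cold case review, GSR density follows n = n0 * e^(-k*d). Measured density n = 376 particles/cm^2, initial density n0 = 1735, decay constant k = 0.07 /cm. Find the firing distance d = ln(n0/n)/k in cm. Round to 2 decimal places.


GSR distance calculation:
n0/n = 1735 / 376 = 4.614362
ln(n0/n) = 1.529174
d = 1.529174 / 0.07 = 21.85 cm

21.85


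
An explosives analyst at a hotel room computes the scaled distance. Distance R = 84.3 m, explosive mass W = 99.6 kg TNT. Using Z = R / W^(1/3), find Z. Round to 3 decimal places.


Scaled distance calculation:
W^(1/3) = 99.6^(1/3) = 4.635392
Z = R / W^(1/3) = 84.3 / 4.635392
Z = 18.186 m/kg^(1/3)

18.186


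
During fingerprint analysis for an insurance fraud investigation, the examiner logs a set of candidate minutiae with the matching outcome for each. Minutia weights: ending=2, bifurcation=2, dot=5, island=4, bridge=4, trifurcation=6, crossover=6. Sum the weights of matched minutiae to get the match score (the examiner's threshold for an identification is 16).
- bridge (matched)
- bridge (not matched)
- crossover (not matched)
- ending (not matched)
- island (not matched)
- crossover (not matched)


Weighted minutiae match score:
  bridge: matched, +4 (running total 4)
  bridge: not matched, +0
  crossover: not matched, +0
  ending: not matched, +0
  island: not matched, +0
  crossover: not matched, +0
Total score = 4
Threshold = 16; verdict = inconclusive

4


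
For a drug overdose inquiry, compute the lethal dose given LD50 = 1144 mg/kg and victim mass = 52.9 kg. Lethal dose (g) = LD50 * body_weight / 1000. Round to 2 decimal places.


Lethal dose calculation:
Lethal dose = LD50 * body_weight / 1000
= 1144 * 52.9 / 1000
= 60517.6 / 1000
= 60.52 g

60.52


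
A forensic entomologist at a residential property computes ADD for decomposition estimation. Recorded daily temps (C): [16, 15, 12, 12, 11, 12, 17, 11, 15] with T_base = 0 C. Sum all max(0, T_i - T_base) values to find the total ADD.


Computing ADD day by day:
Day 1: max(0, 16 - 0) = 16
Day 2: max(0, 15 - 0) = 15
Day 3: max(0, 12 - 0) = 12
Day 4: max(0, 12 - 0) = 12
Day 5: max(0, 11 - 0) = 11
Day 6: max(0, 12 - 0) = 12
Day 7: max(0, 17 - 0) = 17
Day 8: max(0, 11 - 0) = 11
Day 9: max(0, 15 - 0) = 15
Total ADD = 121

121


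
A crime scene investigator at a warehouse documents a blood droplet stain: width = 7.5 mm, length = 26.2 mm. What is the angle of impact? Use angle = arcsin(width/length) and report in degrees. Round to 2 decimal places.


Blood spatter impact angle calculation:
width / length = 7.5 / 26.2 = 0.28626
angle = arcsin(0.28626)
angle = 16.63 degrees

16.63


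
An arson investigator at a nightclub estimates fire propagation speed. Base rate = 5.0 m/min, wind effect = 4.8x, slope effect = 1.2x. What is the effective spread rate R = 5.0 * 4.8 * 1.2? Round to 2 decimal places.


Fire spread rate calculation:
R = R0 * wind_factor * slope_factor
= 5.0 * 4.8 * 1.2
= 24 * 1.2
= 28.80 m/min

28.80


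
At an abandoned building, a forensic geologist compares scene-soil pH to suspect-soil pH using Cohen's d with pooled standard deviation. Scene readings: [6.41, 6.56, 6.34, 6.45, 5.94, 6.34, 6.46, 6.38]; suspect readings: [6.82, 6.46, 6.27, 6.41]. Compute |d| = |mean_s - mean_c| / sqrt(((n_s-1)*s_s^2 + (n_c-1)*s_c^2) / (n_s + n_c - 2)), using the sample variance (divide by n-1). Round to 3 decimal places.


Pooled-variance Cohen's d for soil pH comparison:
Scene mean = 50.88 / 8 = 6.36
Suspect mean = 25.96 / 4 = 6.49
Scene sample variance s_s^2 = 0.034029
Suspect sample variance s_c^2 = 0.054867
Pooled variance = ((n_s-1)*s_s^2 + (n_c-1)*s_c^2) / (n_s + n_c - 2) = 0.04028
Pooled SD = sqrt(0.04028) = 0.200699
Mean difference = -0.13
|d| = |-0.13| / 0.200699 = 0.648

0.648


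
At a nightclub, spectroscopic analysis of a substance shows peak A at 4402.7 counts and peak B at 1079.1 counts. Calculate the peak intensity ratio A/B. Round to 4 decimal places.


Spectral peak ratio:
Peak A = 4402.7 counts
Peak B = 1079.1 counts
Ratio = 4402.7 / 1079.1 = 4.0800

4.0800


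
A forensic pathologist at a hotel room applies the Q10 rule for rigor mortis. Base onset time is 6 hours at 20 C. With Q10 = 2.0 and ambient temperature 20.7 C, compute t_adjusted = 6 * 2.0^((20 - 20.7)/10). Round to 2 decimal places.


Rigor mortis time adjustment:
Exponent = (T_ref - T_actual) / 10 = (20 - 20.7) / 10 = -0.07
Q10 factor = 2.0^-0.07 = 0.95264
t_adjusted = 6 * 0.95264 = 5.72 hours

5.72


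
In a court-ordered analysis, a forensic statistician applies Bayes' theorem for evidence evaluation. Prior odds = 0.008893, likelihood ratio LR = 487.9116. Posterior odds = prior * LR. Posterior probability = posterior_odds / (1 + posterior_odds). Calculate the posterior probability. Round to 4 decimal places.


Bayesian evidence evaluation:
Posterior odds = prior_odds * LR = 0.008893 * 487.9116 = 4.338998
Posterior probability = posterior_odds / (1 + posterior_odds)
= 4.338998 / (1 + 4.338998)
= 4.338998 / 5.338998
= 0.8127

0.8127


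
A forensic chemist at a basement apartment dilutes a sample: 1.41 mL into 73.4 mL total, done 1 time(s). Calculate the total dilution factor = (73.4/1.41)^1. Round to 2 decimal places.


Dilution factor calculation:
Single dilution = V_total / V_sample = 73.4 / 1.41 ≈ 52.056738
Number of dilutions = 1
Total DF = (73.4 / 1.41)^1 (full precision, rounded at the end) = 52.06

52.06


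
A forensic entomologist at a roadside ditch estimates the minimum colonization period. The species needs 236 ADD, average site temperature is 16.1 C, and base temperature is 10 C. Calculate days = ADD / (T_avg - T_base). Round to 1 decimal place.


Insect development time:
Effective temperature = avg_temp - T_base = 16.1 - 10 = 6.1 C
Days = ADD / effective_temp = 236 / 6.1 = 38.7 days

38.7


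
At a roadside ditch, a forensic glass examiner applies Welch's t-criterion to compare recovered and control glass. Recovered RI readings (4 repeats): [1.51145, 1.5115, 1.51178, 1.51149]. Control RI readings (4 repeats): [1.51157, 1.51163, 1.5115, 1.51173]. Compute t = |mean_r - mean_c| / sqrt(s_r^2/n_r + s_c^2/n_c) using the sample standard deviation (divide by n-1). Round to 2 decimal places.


Welch's t-criterion for glass RI comparison:
Recovered mean = sum / n_r = 6.04622 / 4 = 1.511555
Control mean = sum / n_c = 6.04643 / 4 = 1.5116075
Recovered sample variance s_r^2 = 2.29667e-08
Control sample variance s_c^2 = 9.49167e-09
Welch SE (unpooled) = sqrt(s_r^2/n_r + s_c^2/n_c) = sqrt(5.74167e-09 + 2.37292e-09) = sqrt(8.11459e-09) = 9.0081e-05
|mean_r - mean_c| = 5.25e-05
t = 5.25e-05 / 9.0081e-05 = 0.58

0.58


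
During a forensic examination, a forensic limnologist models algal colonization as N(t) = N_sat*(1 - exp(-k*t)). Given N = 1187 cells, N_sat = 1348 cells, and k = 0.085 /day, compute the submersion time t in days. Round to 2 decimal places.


PMSI from diatom colonization curve:
N / N_sat = 1187 / 1348 = 0.880564
1 - N/N_sat = 0.119436
ln(1 - N/N_sat) = -2.124975
t = -ln(1 - N/N_sat) / k = -(-2.124975) / 0.085 = 25.00 days

25.00


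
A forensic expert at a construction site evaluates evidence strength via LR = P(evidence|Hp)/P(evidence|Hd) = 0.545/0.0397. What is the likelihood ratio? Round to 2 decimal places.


Likelihood ratio calculation:
LR = P(E|Hp) / P(E|Hd)
LR = 0.545 / 0.0397
LR = 13.73

13.73


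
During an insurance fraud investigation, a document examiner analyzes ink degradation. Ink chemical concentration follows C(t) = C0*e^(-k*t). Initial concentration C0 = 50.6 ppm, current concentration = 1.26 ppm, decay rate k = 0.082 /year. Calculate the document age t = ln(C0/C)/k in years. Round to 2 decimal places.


Document age estimation:
C0/C = 50.6 / 1.26 = 40.15873
ln(C0/C) = 3.69284
t = 3.69284 / 0.082 = 45.03 years

45.03


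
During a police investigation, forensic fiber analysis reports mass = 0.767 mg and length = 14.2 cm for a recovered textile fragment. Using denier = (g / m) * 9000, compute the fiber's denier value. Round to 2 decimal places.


Denier calculation:
Mass in grams = 0.767 mg / 1000 = 0.000767 g
Length in meters = 14.2 cm / 100 = 0.142 m
Linear density = mass / length = 0.000767 / 0.142 = 0.00540141 g/m
Denier = (g/m) * 9000 = 0.00540141 * 9000 = 48.61

48.61


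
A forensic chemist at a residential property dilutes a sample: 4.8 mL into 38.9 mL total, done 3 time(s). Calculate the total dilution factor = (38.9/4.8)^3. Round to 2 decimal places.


Dilution factor calculation:
Single dilution = V_total / V_sample = 38.9 / 4.8 ≈ 8.104167
Number of dilutions = 3
Total DF = (38.9 / 4.8)^3 (full precision, rounded at the end) = 532.26

532.26


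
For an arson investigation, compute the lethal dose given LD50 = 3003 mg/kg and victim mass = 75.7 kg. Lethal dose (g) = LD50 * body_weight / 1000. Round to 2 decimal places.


Lethal dose calculation:
Lethal dose = LD50 * body_weight / 1000
= 3003 * 75.7 / 1000
= 227327.1 / 1000
= 227.33 g

227.33


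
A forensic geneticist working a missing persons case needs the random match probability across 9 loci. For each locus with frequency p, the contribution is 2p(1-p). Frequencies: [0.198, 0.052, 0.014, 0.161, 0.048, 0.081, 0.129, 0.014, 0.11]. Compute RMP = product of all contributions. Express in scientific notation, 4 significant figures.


Computing RMP for 9 loci:
Locus 1: 2 * 0.198 * 0.802 = 0.317592
Locus 2: 2 * 0.052 * 0.948 = 0.098592
Locus 3: 2 * 0.014 * 0.986 = 0.027608
Locus 4: 2 * 0.161 * 0.839 = 0.270158
Locus 5: 2 * 0.048 * 0.952 = 0.091392
Locus 6: 2 * 0.081 * 0.919 = 0.148878
Locus 7: 2 * 0.129 * 0.871 = 0.224718
Locus 8: 2 * 0.014 * 0.986 = 0.027608
Locus 9: 2 * 0.11 * 0.89 = 0.1958
RMP = 3.860e-09

3.860e-09


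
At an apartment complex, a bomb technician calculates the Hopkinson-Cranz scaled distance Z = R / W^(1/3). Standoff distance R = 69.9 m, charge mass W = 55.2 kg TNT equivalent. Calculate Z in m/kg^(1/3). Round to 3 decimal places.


Scaled distance calculation:
W^(1/3) = 55.2^(1/3) = 3.807557
Z = R / W^(1/3) = 69.9 / 3.807557
Z = 18.358 m/kg^(1/3)

18.358


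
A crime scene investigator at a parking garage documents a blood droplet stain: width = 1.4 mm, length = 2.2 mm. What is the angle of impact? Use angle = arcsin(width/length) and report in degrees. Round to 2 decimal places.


Blood spatter impact angle calculation:
width / length = 1.4 / 2.2 = 0.636364
angle = arcsin(0.636364)
angle = 39.52 degrees

39.52


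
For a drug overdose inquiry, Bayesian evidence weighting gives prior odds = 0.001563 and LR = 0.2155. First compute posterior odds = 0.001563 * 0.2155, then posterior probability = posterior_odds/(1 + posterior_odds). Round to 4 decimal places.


Bayesian evidence evaluation:
Posterior odds = prior_odds * LR = 0.001563 * 0.2155 = 0.0003368265
Posterior probability = posterior_odds / (1 + posterior_odds)
= 0.0003368265 / (1 + 0.0003368265)
= 0.0003368265 / 1.0003368265
= 0.0003

0.0003


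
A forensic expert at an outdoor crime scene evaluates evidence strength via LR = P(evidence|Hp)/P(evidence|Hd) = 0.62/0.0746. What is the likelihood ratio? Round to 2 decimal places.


Likelihood ratio calculation:
LR = P(E|Hp) / P(E|Hd)
LR = 0.62 / 0.0746
LR = 8.31

8.31


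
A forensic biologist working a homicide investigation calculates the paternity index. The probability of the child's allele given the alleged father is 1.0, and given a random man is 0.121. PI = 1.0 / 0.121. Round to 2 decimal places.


Paternity Index calculation:
PI = P(allele|father) / P(allele|random)
PI = 1.0 / 0.121
PI = 8.26

8.26


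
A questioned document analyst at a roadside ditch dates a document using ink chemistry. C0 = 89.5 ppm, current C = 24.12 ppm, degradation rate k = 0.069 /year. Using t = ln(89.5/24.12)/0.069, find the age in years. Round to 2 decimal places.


Document age estimation:
C0/C = 89.5 / 24.12 = 3.710614
ln(C0/C) = 1.311197
t = 1.311197 / 0.069 = 19.00 years

19.00


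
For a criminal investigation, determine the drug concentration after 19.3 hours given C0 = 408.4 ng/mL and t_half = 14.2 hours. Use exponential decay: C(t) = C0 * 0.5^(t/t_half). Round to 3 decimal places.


Drug concentration decay:
Number of half-lives = t / t_half = 19.3 / 14.2 = 1.359155
Decay factor = 0.5^1.359155 = 0.38981054
C(t) = 408.4 * 0.38981054 = 159.199 ng/mL

159.199


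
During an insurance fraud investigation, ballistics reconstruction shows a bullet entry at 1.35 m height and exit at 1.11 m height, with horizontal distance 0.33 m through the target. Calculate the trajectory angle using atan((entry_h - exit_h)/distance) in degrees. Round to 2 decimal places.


Bullet trajectory angle:
Height difference = 1.35 - 1.11 = 0.24 m
angle = atan(0.24 / 0.33)
angle = atan(0.727273)
angle = 36.03 degrees

36.03


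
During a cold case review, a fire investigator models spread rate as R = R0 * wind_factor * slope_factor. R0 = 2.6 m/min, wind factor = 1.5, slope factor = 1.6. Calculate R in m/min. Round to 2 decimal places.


Fire spread rate calculation:
R = R0 * wind_factor * slope_factor
= 2.6 * 1.5 * 1.6
= 3.9 * 1.6
= 6.24 m/min

6.24


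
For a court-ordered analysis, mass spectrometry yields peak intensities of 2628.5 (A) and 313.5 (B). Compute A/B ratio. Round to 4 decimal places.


Spectral peak ratio:
Peak A = 2628.5 counts
Peak B = 313.5 counts
Ratio = 2628.5 / 313.5 = 8.3844

8.3844


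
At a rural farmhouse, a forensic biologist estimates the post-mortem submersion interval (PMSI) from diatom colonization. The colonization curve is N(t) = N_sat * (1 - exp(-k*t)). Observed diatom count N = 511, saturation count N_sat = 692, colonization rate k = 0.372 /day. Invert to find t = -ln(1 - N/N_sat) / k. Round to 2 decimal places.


PMSI from diatom colonization curve:
N / N_sat = 511 / 692 = 0.738439
1 - N/N_sat = 0.261561
ln(1 - N/N_sat) = -1.341088
t = -ln(1 - N/N_sat) / k = -(-1.341088) / 0.372 = 3.61 days

3.61


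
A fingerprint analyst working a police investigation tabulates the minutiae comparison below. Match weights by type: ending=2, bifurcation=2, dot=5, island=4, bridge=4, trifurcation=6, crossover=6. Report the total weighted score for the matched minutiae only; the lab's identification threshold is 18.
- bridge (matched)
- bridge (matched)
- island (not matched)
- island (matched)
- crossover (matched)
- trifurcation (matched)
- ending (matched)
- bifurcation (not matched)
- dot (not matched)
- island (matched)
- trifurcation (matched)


Weighted minutiae match score:
  bridge: matched, +4 (running total 4)
  bridge: matched, +4 (running total 8)
  island: not matched, +0
  island: matched, +4 (running total 12)
  crossover: matched, +6 (running total 18)
  trifurcation: matched, +6 (running total 24)
  ending: matched, +2 (running total 26)
  bifurcation: not matched, +0
  dot: not matched, +0
  island: matched, +4 (running total 30)
  trifurcation: matched, +6 (running total 36)
Total score = 36
Threshold = 18; verdict = identification

36


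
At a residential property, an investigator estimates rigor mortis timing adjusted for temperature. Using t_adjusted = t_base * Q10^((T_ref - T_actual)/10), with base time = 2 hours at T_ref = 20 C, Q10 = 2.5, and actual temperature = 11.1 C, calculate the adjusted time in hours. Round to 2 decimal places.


Rigor mortis time adjustment:
Exponent = (T_ref - T_actual) / 10 = (20 - 11.1) / 10 = 0.89
Q10 factor = 2.5^0.89 = 2.2603
t_adjusted = 2 * 2.2603 = 4.52 hours

4.52


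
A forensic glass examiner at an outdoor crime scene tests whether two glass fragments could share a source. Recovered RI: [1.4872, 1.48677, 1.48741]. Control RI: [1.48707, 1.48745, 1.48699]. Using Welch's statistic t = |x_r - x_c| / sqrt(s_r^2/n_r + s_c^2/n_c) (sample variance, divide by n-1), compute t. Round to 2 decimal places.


Welch's t-criterion for glass RI comparison:
Recovered mean = sum / n_r = 4.46138 / 3 = 1.4871267
Control mean = sum / n_c = 4.46151 / 3 = 1.48717
Recovered sample variance s_r^2 = 1.06433e-07
Control sample variance s_c^2 = 6.04e-08
Welch SE (unpooled) = sqrt(s_r^2/n_r + s_c^2/n_c) = sqrt(3.54778e-08 + 2.01333e-08) = sqrt(5.56111e-08) = 0.00023582
|mean_r - mean_c| = 4.33333e-05
t = 4.33333e-05 / 0.00023582 = 0.18

0.18


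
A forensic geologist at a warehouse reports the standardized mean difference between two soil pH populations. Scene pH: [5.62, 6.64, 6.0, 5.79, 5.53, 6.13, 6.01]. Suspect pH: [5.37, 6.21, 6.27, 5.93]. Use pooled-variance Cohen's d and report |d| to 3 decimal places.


Pooled-variance Cohen's d for soil pH comparison:
Scene mean = 41.72 / 7 = 5.96
Suspect mean = 23.78 / 4 = 5.945
Scene sample variance s_s^2 = 0.137467
Suspect sample variance s_c^2 = 0.1689
Pooled variance = ((n_s-1)*s_s^2 + (n_c-1)*s_c^2) / (n_s + n_c - 2) = 0.147944
Pooled SD = sqrt(0.147944) = 0.384635
Mean difference = 0.015
|d| = |0.015| / 0.384635 = 0.039

0.039


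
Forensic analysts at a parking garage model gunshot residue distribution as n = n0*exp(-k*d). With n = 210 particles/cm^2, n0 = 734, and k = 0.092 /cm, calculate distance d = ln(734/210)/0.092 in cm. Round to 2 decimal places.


GSR distance calculation:
n0/n = 734 / 210 = 3.495238
ln(n0/n) = 1.251401
d = 1.251401 / 0.092 = 13.60 cm

13.60


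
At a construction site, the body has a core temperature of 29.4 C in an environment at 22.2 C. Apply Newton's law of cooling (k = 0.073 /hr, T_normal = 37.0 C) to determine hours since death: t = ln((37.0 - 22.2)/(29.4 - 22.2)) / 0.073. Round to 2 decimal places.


Using Newton's law of cooling:
t = ln((T_normal - T_ambient) / (T_body - T_ambient)) / k
T_normal - T_ambient = 14.8
T_body - T_ambient = 7.2
Ratio = 2.055556
ln(ratio) = 0.720546
t = 0.720546 / 0.073 = 9.87 hours

9.87


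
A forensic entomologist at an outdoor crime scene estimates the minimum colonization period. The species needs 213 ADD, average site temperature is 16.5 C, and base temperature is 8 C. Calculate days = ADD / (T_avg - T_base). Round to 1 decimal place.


Insect development time:
Effective temperature = avg_temp - T_base = 16.5 - 8 = 8.5 C
Days = ADD / effective_temp = 213 / 8.5 = 25.1 days

25.1


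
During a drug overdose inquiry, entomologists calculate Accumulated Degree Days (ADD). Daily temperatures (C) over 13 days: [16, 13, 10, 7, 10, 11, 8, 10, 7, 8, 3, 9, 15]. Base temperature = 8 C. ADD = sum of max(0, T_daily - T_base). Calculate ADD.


Computing ADD day by day:
Day 1: max(0, 16 - 8) = 8
Day 2: max(0, 13 - 8) = 5
Day 3: max(0, 10 - 8) = 2
Day 4: max(0, 7 - 8) = 0
Day 5: max(0, 10 - 8) = 2
Day 6: max(0, 11 - 8) = 3
Day 7: max(0, 8 - 8) = 0
Day 8: max(0, 10 - 8) = 2
Day 9: max(0, 7 - 8) = 0
Day 10: max(0, 8 - 8) = 0
Day 11: max(0, 3 - 8) = 0
Day 12: max(0, 9 - 8) = 1
Day 13: max(0, 15 - 8) = 7
Total ADD = 30

30


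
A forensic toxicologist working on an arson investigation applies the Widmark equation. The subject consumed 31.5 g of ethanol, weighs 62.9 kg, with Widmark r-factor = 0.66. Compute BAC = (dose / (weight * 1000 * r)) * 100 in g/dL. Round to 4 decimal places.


Applying the Widmark formula:
BAC = (dose_g / (body_wt * 1000 * r)) * 100
Denominator = 62.9 * 1000 * 0.66 = 41514
BAC = (31.5 / 41514) * 100
BAC = 0.0759 g/dL

0.0759


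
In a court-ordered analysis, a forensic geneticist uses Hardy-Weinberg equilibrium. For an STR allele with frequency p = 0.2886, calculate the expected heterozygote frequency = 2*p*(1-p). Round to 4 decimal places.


Hardy-Weinberg heterozygote frequency:
q = 1 - p = 1 - 0.2886 = 0.7114
2pq = 2 * 0.2886 * 0.7114 = 0.4106

0.4106


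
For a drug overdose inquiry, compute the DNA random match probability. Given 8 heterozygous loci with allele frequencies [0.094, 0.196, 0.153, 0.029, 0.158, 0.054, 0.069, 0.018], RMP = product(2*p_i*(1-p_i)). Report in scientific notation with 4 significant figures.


Computing RMP for 8 loci:
Locus 1: 2 * 0.094 * 0.906 = 0.170328
Locus 2: 2 * 0.196 * 0.804 = 0.315168
Locus 3: 2 * 0.153 * 0.847 = 0.259182
Locus 4: 2 * 0.029 * 0.971 = 0.056318
Locus 5: 2 * 0.158 * 0.842 = 0.266072
Locus 6: 2 * 0.054 * 0.946 = 0.102168
Locus 7: 2 * 0.069 * 0.931 = 0.128478
Locus 8: 2 * 0.018 * 0.982 = 0.035352
RMP = 9.675e-08

9.675e-08


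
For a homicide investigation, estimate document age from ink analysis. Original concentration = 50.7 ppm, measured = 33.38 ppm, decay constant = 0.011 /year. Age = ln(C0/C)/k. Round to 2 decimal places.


Document age estimation:
C0/C = 50.7 / 33.38 = 1.518874
ln(C0/C) = 0.417969
t = 0.417969 / 0.011 = 38.00 years

38.00


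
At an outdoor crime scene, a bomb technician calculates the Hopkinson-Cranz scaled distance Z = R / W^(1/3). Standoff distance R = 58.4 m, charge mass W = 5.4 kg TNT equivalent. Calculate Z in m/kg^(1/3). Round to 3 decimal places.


Scaled distance calculation:
W^(1/3) = 5.4^(1/3) = 1.754411
Z = R / W^(1/3) = 58.4 / 1.754411
Z = 33.288 m/kg^(1/3)

33.288


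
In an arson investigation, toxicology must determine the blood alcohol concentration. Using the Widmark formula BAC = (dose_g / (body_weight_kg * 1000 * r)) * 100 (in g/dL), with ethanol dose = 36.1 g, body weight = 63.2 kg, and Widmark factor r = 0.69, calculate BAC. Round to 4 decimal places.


Applying the Widmark formula:
BAC = (dose_g / (body_wt * 1000 * r)) * 100
Denominator = 63.2 * 1000 * 0.69 = 43608
BAC = (36.1 / 43608) * 100
BAC = 0.0828 g/dL

0.0828


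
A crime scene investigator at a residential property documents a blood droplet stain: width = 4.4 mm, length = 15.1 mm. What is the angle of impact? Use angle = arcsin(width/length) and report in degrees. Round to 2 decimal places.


Blood spatter impact angle calculation:
width / length = 4.4 / 15.1 = 0.291391
angle = arcsin(0.291391)
angle = 16.94 degrees

16.94


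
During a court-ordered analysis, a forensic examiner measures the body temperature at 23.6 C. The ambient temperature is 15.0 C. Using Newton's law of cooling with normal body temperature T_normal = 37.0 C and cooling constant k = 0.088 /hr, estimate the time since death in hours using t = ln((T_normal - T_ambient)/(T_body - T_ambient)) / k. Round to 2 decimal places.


Using Newton's law of cooling:
t = ln((T_normal - T_ambient) / (T_body - T_ambient)) / k
T_normal - T_ambient = 22.0
T_body - T_ambient = 8.6
Ratio = 2.55814
ln(ratio) = 0.93928
t = 0.93928 / 0.088 = 10.67 hours

10.67


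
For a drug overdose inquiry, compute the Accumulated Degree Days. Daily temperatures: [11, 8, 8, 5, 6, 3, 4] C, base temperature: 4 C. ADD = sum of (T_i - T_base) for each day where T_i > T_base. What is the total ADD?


Computing ADD day by day:
Day 1: max(0, 11 - 4) = 7
Day 2: max(0, 8 - 4) = 4
Day 3: max(0, 8 - 4) = 4
Day 4: max(0, 5 - 4) = 1
Day 5: max(0, 6 - 4) = 2
Day 6: max(0, 3 - 4) = 0
Day 7: max(0, 4 - 4) = 0
Total ADD = 18

18


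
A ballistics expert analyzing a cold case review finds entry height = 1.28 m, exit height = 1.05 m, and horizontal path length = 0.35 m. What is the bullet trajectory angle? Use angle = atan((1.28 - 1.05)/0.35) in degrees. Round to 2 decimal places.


Bullet trajectory angle:
Height difference = 1.28 - 1.05 = 0.23 m
angle = atan(0.23 / 0.35)
angle = atan(0.657143)
angle = 33.31 degrees

33.31


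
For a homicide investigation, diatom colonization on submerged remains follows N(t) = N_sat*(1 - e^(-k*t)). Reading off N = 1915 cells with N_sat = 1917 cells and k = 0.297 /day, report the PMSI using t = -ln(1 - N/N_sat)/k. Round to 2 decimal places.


PMSI from diatom colonization curve:
N / N_sat = 1915 / 1917 = 0.998957
1 - N/N_sat = 0.001043
ln(1 - N/N_sat) = -6.865654
t = -ln(1 - N/N_sat) / k = -(-6.865654) / 0.297 = 23.12 days

23.12


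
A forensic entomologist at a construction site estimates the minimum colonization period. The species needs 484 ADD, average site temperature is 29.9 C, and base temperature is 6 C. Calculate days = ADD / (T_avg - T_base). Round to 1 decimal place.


Insect development time:
Effective temperature = avg_temp - T_base = 29.9 - 6 = 23.9 C
Days = ADD / effective_temp = 484 / 23.9 = 20.3 days

20.3


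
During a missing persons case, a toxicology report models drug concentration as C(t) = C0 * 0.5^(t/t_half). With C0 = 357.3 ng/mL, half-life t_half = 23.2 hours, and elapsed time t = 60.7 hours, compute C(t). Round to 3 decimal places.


Drug concentration decay:
Number of half-lives = t / t_half = 60.7 / 23.2 = 2.616379
Decay factor = 0.5^2.616379 = 0.16307652
C(t) = 357.3 * 0.16307652 = 58.267 ng/mL

58.267


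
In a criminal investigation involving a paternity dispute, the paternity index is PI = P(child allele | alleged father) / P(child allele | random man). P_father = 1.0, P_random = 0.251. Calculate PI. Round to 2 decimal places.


Paternity Index calculation:
PI = P(allele|father) / P(allele|random)
PI = 1.0 / 0.251
PI = 3.98

3.98


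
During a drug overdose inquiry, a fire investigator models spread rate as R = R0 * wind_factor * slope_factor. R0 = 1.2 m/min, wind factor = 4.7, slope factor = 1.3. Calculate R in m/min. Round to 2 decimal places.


Fire spread rate calculation:
R = R0 * wind_factor * slope_factor
= 1.2 * 4.7 * 1.3
= 5.64 * 1.3
= 7.33 m/min

7.33


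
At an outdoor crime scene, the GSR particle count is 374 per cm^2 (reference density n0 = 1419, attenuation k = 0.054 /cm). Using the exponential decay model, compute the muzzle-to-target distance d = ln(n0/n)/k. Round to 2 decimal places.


GSR distance calculation:
n0/n = 1419 / 374 = 3.794118
ln(n0/n) = 1.333452
d = 1.333452 / 0.054 = 24.69 cm

24.69


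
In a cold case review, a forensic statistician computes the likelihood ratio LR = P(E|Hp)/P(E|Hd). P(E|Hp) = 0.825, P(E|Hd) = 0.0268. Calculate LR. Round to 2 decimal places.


Likelihood ratio calculation:
LR = P(E|Hp) / P(E|Hd)
LR = 0.825 / 0.0268
LR = 30.78

30.78


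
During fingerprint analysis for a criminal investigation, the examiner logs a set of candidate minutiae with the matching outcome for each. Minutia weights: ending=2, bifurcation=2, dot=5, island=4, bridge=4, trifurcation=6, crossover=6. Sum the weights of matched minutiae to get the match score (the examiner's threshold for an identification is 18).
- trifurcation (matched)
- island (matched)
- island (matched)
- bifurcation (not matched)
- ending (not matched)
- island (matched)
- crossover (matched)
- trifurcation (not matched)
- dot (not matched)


Weighted minutiae match score:
  trifurcation: matched, +6 (running total 6)
  island: matched, +4 (running total 10)
  island: matched, +4 (running total 14)
  bifurcation: not matched, +0
  ending: not matched, +0
  island: matched, +4 (running total 18)
  crossover: matched, +6 (running total 24)
  trifurcation: not matched, +0
  dot: not matched, +0
Total score = 24
Threshold = 18; verdict = identification

24


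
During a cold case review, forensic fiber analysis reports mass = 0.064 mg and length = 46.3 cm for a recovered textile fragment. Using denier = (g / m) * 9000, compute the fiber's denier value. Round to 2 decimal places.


Denier calculation:
Mass in grams = 0.064 mg / 1000 = 0.000064 g
Length in meters = 46.3 cm / 100 = 0.463 m
Linear density = mass / length = 0.000064 / 0.463 = 0.00013823 g/m
Denier = (g/m) * 9000 = 0.00013823 * 9000 = 1.24

1.24


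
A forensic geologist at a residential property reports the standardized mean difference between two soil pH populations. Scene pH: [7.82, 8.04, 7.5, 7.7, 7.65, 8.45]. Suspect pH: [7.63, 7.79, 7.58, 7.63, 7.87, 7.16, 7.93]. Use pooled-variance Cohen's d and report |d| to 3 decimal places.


Pooled-variance Cohen's d for soil pH comparison:
Scene mean = 47.16 / 6 = 7.86
Suspect mean = 53.59 / 7 = 7.655714
Scene sample variance s_s^2 = 0.11628
Suspect sample variance s_c^2 = 0.065329
Pooled variance = ((n_s-1)*s_s^2 + (n_c-1)*s_c^2) / (n_s + n_c - 2) = 0.088488
Pooled SD = sqrt(0.088488) = 0.297469
Mean difference = 0.204286
|d| = |0.204286| / 0.297469 = 0.687

0.687


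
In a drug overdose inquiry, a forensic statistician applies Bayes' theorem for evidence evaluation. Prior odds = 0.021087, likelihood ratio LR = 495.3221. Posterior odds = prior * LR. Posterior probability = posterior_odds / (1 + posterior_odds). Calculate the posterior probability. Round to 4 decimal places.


Bayesian evidence evaluation:
Posterior odds = prior_odds * LR = 0.021087 * 495.3221 = 10.44486
Posterior probability = posterior_odds / (1 + posterior_odds)
= 10.44486 / (1 + 10.44486)
= 10.44486 / 11.44486
= 0.9126

0.9126


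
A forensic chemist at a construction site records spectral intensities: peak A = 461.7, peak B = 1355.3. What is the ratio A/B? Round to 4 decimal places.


Spectral peak ratio:
Peak A = 461.7 counts
Peak B = 1355.3 counts
Ratio = 461.7 / 1355.3 = 0.3407

0.3407


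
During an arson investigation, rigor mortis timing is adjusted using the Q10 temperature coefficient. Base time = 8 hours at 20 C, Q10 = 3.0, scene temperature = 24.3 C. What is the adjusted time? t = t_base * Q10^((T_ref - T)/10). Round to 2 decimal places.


Rigor mortis time adjustment:
Exponent = (T_ref - T_actual) / 10 = (20 - 24.3) / 10 = -0.43
Q10 factor = 3.0^-0.43 = 0.6235
t_adjusted = 8 * 0.6235 = 4.99 hours

4.99


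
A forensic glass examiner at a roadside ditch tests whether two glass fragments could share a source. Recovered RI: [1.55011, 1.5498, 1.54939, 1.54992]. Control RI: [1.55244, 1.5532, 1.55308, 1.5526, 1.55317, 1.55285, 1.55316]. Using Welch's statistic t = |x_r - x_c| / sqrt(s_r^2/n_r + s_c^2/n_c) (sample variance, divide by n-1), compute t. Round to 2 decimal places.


Welch's t-criterion for glass RI comparison:
Recovered mean = sum / n_r = 6.19922 / 4 = 1.549805
Control mean = sum / n_c = 10.8705 / 7 = 1.5529286
Recovered sample variance s_r^2 = 9.28333e-08
Control sample variance s_c^2 = 9.35476e-08
Welch SE (unpooled) = sqrt(s_r^2/n_r + s_c^2/n_c) = sqrt(2.32083e-08 + 1.33639e-08) = sqrt(3.65722e-08) = 0.000191239
|mean_r - mean_c| = 0.00312357
t = 0.00312357 / 0.000191239 = 16.33

16.33
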